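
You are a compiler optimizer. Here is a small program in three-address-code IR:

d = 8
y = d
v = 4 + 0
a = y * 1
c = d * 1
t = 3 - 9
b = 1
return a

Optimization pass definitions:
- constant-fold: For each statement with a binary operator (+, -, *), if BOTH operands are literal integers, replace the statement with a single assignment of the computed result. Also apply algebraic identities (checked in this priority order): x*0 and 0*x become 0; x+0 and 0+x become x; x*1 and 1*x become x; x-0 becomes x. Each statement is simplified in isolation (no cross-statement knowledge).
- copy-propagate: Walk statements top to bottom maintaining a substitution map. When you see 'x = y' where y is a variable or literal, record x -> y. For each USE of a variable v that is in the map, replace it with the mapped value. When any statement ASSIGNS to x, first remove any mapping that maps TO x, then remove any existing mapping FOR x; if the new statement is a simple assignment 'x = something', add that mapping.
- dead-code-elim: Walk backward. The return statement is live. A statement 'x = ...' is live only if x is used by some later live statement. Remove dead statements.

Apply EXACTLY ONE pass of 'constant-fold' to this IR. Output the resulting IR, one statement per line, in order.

Applying constant-fold statement-by-statement:
  [1] d = 8  (unchanged)
  [2] y = d  (unchanged)
  [3] v = 4 + 0  -> v = 4
  [4] a = y * 1  -> a = y
  [5] c = d * 1  -> c = d
  [6] t = 3 - 9  -> t = -6
  [7] b = 1  (unchanged)
  [8] return a  (unchanged)
Result (8 stmts):
  d = 8
  y = d
  v = 4
  a = y
  c = d
  t = -6
  b = 1
  return a

Answer: d = 8
y = d
v = 4
a = y
c = d
t = -6
b = 1
return a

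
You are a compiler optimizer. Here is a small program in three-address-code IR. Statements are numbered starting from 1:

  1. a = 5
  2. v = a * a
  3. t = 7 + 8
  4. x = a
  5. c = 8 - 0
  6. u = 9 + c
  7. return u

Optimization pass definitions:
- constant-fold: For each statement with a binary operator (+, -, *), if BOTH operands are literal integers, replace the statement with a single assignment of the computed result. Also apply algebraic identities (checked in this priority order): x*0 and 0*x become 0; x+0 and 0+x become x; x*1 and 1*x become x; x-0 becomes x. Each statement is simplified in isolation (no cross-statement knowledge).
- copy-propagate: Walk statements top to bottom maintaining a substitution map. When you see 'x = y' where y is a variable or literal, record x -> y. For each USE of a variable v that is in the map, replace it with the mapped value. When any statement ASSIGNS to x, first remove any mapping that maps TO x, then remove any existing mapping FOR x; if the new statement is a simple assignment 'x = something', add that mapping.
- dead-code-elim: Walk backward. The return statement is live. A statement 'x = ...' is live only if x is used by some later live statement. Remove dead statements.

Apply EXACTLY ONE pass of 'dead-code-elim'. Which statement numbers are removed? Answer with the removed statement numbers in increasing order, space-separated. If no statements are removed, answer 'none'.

Answer: 1 2 3 4

Derivation:
Backward liveness scan:
Stmt 1 'a = 5': DEAD (a not in live set [])
Stmt 2 'v = a * a': DEAD (v not in live set [])
Stmt 3 't = 7 + 8': DEAD (t not in live set [])
Stmt 4 'x = a': DEAD (x not in live set [])
Stmt 5 'c = 8 - 0': KEEP (c is live); live-in = []
Stmt 6 'u = 9 + c': KEEP (u is live); live-in = ['c']
Stmt 7 'return u': KEEP (return); live-in = ['u']
Removed statement numbers: [1, 2, 3, 4]
Surviving IR:
  c = 8 - 0
  u = 9 + c
  return u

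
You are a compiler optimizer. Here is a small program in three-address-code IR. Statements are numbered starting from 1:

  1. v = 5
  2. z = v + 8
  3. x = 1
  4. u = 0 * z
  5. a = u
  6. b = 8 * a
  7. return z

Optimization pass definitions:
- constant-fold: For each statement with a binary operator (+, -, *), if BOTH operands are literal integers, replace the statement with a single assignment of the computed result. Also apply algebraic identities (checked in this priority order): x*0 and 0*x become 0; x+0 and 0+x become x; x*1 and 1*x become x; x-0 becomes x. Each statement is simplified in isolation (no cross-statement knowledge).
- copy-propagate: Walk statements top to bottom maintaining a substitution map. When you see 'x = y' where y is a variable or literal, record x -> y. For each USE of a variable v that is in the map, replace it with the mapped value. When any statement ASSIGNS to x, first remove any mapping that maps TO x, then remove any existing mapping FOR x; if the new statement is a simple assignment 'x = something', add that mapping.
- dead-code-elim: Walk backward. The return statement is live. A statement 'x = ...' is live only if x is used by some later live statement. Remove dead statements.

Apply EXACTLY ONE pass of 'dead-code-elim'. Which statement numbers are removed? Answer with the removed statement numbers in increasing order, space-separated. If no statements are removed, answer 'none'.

Backward liveness scan:
Stmt 1 'v = 5': KEEP (v is live); live-in = []
Stmt 2 'z = v + 8': KEEP (z is live); live-in = ['v']
Stmt 3 'x = 1': DEAD (x not in live set ['z'])
Stmt 4 'u = 0 * z': DEAD (u not in live set ['z'])
Stmt 5 'a = u': DEAD (a not in live set ['z'])
Stmt 6 'b = 8 * a': DEAD (b not in live set ['z'])
Stmt 7 'return z': KEEP (return); live-in = ['z']
Removed statement numbers: [3, 4, 5, 6]
Surviving IR:
  v = 5
  z = v + 8
  return z

Answer: 3 4 5 6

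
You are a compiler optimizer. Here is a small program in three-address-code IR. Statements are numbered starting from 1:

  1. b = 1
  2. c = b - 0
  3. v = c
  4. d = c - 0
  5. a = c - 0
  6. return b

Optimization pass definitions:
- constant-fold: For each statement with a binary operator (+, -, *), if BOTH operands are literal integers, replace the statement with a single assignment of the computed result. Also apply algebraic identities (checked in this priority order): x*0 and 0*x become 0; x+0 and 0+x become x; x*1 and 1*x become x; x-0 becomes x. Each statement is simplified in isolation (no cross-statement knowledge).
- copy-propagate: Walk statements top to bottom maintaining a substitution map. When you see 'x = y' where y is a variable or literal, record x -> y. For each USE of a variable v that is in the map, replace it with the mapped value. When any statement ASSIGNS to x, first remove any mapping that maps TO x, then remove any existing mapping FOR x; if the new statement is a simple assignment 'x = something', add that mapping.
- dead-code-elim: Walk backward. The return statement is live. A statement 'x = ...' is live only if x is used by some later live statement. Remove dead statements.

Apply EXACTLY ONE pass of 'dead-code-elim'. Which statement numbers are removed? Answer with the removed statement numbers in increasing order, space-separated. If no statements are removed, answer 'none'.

Answer: 2 3 4 5

Derivation:
Backward liveness scan:
Stmt 1 'b = 1': KEEP (b is live); live-in = []
Stmt 2 'c = b - 0': DEAD (c not in live set ['b'])
Stmt 3 'v = c': DEAD (v not in live set ['b'])
Stmt 4 'd = c - 0': DEAD (d not in live set ['b'])
Stmt 5 'a = c - 0': DEAD (a not in live set ['b'])
Stmt 6 'return b': KEEP (return); live-in = ['b']
Removed statement numbers: [2, 3, 4, 5]
Surviving IR:
  b = 1
  return b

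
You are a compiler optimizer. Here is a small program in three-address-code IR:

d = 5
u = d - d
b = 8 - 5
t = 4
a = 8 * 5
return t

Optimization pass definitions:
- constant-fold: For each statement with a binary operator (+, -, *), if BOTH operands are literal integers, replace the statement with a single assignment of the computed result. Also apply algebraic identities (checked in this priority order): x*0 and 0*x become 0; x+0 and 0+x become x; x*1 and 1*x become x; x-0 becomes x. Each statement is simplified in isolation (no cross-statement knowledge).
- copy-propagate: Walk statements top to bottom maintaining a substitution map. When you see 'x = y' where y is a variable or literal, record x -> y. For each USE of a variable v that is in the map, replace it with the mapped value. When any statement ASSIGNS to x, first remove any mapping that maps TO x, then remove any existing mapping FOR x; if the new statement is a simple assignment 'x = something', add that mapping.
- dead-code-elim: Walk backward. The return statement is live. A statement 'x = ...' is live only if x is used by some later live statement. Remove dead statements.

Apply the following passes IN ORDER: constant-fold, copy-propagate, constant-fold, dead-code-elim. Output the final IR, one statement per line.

Initial IR:
  d = 5
  u = d - d
  b = 8 - 5
  t = 4
  a = 8 * 5
  return t
After constant-fold (6 stmts):
  d = 5
  u = d - d
  b = 3
  t = 4
  a = 40
  return t
After copy-propagate (6 stmts):
  d = 5
  u = 5 - 5
  b = 3
  t = 4
  a = 40
  return 4
After constant-fold (6 stmts):
  d = 5
  u = 0
  b = 3
  t = 4
  a = 40
  return 4
After dead-code-elim (1 stmts):
  return 4

Answer: return 4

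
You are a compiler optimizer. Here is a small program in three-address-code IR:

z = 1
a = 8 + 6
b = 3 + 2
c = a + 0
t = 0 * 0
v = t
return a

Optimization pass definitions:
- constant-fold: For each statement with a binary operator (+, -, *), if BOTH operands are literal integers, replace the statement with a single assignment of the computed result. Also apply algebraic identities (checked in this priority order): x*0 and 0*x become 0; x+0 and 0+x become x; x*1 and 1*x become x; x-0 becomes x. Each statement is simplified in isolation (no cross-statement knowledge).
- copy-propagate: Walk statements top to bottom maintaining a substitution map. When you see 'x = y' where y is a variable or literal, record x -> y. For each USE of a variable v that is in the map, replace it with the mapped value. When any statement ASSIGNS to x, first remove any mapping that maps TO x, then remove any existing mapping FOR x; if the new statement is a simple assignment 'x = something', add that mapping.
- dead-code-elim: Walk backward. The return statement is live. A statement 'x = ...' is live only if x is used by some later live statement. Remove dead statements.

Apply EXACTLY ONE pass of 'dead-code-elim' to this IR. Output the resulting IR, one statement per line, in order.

Answer: a = 8 + 6
return a

Derivation:
Applying dead-code-elim statement-by-statement:
  [7] return a  -> KEEP (return); live=['a']
  [6] v = t  -> DEAD (v not live)
  [5] t = 0 * 0  -> DEAD (t not live)
  [4] c = a + 0  -> DEAD (c not live)
  [3] b = 3 + 2  -> DEAD (b not live)
  [2] a = 8 + 6  -> KEEP; live=[]
  [1] z = 1  -> DEAD (z not live)
Result (2 stmts):
  a = 8 + 6
  return a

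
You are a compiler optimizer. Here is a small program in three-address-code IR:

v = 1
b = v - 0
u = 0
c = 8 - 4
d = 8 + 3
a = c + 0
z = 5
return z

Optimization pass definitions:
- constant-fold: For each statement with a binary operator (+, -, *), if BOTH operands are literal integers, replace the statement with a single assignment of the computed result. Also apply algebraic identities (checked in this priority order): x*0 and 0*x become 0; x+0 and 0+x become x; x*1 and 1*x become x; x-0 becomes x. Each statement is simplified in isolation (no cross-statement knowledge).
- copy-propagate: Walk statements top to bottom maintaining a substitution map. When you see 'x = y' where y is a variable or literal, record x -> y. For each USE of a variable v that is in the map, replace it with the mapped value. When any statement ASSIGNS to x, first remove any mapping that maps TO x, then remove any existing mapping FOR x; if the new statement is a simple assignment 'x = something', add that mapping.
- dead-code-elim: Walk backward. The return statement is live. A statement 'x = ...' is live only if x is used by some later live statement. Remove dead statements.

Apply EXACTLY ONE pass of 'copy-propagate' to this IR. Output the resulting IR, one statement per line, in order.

Applying copy-propagate statement-by-statement:
  [1] v = 1  (unchanged)
  [2] b = v - 0  -> b = 1 - 0
  [3] u = 0  (unchanged)
  [4] c = 8 - 4  (unchanged)
  [5] d = 8 + 3  (unchanged)
  [6] a = c + 0  (unchanged)
  [7] z = 5  (unchanged)
  [8] return z  -> return 5
Result (8 stmts):
  v = 1
  b = 1 - 0
  u = 0
  c = 8 - 4
  d = 8 + 3
  a = c + 0
  z = 5
  return 5

Answer: v = 1
b = 1 - 0
u = 0
c = 8 - 4
d = 8 + 3
a = c + 0
z = 5
return 5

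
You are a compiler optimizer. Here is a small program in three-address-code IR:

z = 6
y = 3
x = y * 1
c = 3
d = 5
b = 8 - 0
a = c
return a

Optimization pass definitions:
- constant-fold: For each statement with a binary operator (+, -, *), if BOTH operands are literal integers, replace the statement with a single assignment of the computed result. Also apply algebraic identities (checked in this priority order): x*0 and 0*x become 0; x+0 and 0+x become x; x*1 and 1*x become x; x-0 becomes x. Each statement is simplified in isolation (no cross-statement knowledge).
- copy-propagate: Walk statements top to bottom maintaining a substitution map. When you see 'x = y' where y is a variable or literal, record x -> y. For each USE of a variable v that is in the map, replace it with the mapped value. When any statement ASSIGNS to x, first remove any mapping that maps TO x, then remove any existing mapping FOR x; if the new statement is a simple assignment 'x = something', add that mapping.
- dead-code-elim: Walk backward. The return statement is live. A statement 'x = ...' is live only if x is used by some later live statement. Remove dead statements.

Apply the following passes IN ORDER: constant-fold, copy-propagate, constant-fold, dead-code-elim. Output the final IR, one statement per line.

Initial IR:
  z = 6
  y = 3
  x = y * 1
  c = 3
  d = 5
  b = 8 - 0
  a = c
  return a
After constant-fold (8 stmts):
  z = 6
  y = 3
  x = y
  c = 3
  d = 5
  b = 8
  a = c
  return a
After copy-propagate (8 stmts):
  z = 6
  y = 3
  x = 3
  c = 3
  d = 5
  b = 8
  a = 3
  return 3
After constant-fold (8 stmts):
  z = 6
  y = 3
  x = 3
  c = 3
  d = 5
  b = 8
  a = 3
  return 3
After dead-code-elim (1 stmts):
  return 3

Answer: return 3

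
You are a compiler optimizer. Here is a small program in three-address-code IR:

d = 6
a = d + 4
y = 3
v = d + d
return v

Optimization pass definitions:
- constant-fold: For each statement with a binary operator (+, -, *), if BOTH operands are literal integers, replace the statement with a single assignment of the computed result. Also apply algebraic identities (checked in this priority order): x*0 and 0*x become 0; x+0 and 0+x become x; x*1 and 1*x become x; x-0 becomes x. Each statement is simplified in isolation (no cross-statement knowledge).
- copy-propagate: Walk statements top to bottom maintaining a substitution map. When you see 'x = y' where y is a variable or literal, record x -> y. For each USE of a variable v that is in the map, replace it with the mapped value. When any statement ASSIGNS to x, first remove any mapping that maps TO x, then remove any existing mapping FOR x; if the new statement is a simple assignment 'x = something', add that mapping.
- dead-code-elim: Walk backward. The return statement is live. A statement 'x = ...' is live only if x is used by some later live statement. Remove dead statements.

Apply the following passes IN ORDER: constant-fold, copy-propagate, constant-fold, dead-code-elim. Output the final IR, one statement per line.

Initial IR:
  d = 6
  a = d + 4
  y = 3
  v = d + d
  return v
After constant-fold (5 stmts):
  d = 6
  a = d + 4
  y = 3
  v = d + d
  return v
After copy-propagate (5 stmts):
  d = 6
  a = 6 + 4
  y = 3
  v = 6 + 6
  return v
After constant-fold (5 stmts):
  d = 6
  a = 10
  y = 3
  v = 12
  return v
After dead-code-elim (2 stmts):
  v = 12
  return v

Answer: v = 12
return v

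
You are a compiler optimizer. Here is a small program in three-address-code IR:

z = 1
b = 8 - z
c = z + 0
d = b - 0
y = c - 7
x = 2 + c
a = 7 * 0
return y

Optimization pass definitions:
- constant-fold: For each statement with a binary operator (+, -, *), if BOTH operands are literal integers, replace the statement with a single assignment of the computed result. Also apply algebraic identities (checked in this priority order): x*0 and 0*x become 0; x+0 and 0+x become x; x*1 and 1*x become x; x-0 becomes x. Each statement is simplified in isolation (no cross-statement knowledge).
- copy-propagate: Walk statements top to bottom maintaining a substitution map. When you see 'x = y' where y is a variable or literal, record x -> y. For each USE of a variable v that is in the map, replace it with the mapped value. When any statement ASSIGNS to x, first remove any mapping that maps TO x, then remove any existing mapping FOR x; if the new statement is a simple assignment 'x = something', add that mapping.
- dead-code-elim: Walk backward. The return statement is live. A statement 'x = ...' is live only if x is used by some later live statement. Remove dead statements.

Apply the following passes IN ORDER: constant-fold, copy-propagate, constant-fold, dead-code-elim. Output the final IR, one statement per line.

Answer: y = -6
return y

Derivation:
Initial IR:
  z = 1
  b = 8 - z
  c = z + 0
  d = b - 0
  y = c - 7
  x = 2 + c
  a = 7 * 0
  return y
After constant-fold (8 stmts):
  z = 1
  b = 8 - z
  c = z
  d = b
  y = c - 7
  x = 2 + c
  a = 0
  return y
After copy-propagate (8 stmts):
  z = 1
  b = 8 - 1
  c = 1
  d = b
  y = 1 - 7
  x = 2 + 1
  a = 0
  return y
After constant-fold (8 stmts):
  z = 1
  b = 7
  c = 1
  d = b
  y = -6
  x = 3
  a = 0
  return y
After dead-code-elim (2 stmts):
  y = -6
  return y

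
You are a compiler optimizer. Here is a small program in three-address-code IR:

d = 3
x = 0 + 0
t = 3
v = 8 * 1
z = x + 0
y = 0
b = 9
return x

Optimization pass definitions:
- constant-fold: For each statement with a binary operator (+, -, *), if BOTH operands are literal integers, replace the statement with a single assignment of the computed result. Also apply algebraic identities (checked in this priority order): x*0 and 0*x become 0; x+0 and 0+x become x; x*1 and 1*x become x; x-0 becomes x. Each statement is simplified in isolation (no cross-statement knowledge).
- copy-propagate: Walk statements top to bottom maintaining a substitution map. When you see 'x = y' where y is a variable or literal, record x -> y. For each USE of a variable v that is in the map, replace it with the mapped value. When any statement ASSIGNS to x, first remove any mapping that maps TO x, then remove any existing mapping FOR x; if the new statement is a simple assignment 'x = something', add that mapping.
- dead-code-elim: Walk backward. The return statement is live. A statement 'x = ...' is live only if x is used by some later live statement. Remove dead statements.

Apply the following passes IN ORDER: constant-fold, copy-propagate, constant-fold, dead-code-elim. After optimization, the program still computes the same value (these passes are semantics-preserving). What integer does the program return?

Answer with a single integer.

Answer: 0

Derivation:
Initial IR:
  d = 3
  x = 0 + 0
  t = 3
  v = 8 * 1
  z = x + 0
  y = 0
  b = 9
  return x
After constant-fold (8 stmts):
  d = 3
  x = 0
  t = 3
  v = 8
  z = x
  y = 0
  b = 9
  return x
After copy-propagate (8 stmts):
  d = 3
  x = 0
  t = 3
  v = 8
  z = 0
  y = 0
  b = 9
  return 0
After constant-fold (8 stmts):
  d = 3
  x = 0
  t = 3
  v = 8
  z = 0
  y = 0
  b = 9
  return 0
After dead-code-elim (1 stmts):
  return 0
Evaluate:
  d = 3  =>  d = 3
  x = 0 + 0  =>  x = 0
  t = 3  =>  t = 3
  v = 8 * 1  =>  v = 8
  z = x + 0  =>  z = 0
  y = 0  =>  y = 0
  b = 9  =>  b = 9
  return x = 0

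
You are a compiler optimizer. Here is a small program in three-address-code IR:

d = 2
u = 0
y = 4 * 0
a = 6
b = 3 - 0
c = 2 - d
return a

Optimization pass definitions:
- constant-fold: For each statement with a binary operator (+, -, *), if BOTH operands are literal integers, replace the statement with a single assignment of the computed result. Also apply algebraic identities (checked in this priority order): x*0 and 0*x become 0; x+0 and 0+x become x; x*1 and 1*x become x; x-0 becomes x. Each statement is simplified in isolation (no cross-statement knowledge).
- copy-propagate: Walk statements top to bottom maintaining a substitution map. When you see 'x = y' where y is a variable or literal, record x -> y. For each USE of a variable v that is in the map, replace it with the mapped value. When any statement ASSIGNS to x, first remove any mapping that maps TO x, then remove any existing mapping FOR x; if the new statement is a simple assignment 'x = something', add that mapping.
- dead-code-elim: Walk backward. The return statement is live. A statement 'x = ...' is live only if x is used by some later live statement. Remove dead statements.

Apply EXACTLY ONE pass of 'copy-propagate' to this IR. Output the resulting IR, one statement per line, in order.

Answer: d = 2
u = 0
y = 4 * 0
a = 6
b = 3 - 0
c = 2 - 2
return 6

Derivation:
Applying copy-propagate statement-by-statement:
  [1] d = 2  (unchanged)
  [2] u = 0  (unchanged)
  [3] y = 4 * 0  (unchanged)
  [4] a = 6  (unchanged)
  [5] b = 3 - 0  (unchanged)
  [6] c = 2 - d  -> c = 2 - 2
  [7] return a  -> return 6
Result (7 stmts):
  d = 2
  u = 0
  y = 4 * 0
  a = 6
  b = 3 - 0
  c = 2 - 2
  return 6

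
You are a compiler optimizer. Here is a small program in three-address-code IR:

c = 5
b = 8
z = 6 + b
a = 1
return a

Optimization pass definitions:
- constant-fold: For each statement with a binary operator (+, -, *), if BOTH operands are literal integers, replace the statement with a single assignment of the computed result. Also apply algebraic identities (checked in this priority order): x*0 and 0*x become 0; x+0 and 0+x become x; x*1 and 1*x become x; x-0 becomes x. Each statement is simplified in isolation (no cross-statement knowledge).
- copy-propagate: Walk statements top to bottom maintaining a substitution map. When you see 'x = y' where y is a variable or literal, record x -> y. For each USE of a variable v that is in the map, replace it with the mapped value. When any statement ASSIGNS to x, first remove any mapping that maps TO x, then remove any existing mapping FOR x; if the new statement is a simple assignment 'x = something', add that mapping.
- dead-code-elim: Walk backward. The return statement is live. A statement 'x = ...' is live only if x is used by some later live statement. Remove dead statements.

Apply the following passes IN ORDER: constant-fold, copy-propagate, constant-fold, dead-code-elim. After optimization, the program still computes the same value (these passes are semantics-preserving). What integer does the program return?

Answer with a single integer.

Answer: 1

Derivation:
Initial IR:
  c = 5
  b = 8
  z = 6 + b
  a = 1
  return a
After constant-fold (5 stmts):
  c = 5
  b = 8
  z = 6 + b
  a = 1
  return a
After copy-propagate (5 stmts):
  c = 5
  b = 8
  z = 6 + 8
  a = 1
  return 1
After constant-fold (5 stmts):
  c = 5
  b = 8
  z = 14
  a = 1
  return 1
After dead-code-elim (1 stmts):
  return 1
Evaluate:
  c = 5  =>  c = 5
  b = 8  =>  b = 8
  z = 6 + b  =>  z = 14
  a = 1  =>  a = 1
  return a = 1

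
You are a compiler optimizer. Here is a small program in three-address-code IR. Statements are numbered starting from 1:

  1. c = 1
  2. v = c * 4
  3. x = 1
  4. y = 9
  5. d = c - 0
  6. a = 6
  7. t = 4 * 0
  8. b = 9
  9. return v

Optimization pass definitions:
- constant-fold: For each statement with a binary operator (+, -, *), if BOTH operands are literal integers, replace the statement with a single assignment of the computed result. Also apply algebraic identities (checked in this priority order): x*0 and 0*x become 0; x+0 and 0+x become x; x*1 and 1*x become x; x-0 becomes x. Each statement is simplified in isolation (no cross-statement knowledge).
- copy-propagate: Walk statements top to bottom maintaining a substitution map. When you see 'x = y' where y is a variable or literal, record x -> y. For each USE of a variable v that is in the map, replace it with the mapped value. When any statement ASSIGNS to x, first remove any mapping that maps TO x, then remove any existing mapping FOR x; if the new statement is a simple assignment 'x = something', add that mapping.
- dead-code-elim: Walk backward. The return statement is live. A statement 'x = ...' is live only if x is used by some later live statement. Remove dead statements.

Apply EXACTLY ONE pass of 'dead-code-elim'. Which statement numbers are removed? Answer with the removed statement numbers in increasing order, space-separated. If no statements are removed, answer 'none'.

Backward liveness scan:
Stmt 1 'c = 1': KEEP (c is live); live-in = []
Stmt 2 'v = c * 4': KEEP (v is live); live-in = ['c']
Stmt 3 'x = 1': DEAD (x not in live set ['v'])
Stmt 4 'y = 9': DEAD (y not in live set ['v'])
Stmt 5 'd = c - 0': DEAD (d not in live set ['v'])
Stmt 6 'a = 6': DEAD (a not in live set ['v'])
Stmt 7 't = 4 * 0': DEAD (t not in live set ['v'])
Stmt 8 'b = 9': DEAD (b not in live set ['v'])
Stmt 9 'return v': KEEP (return); live-in = ['v']
Removed statement numbers: [3, 4, 5, 6, 7, 8]
Surviving IR:
  c = 1
  v = c * 4
  return v

Answer: 3 4 5 6 7 8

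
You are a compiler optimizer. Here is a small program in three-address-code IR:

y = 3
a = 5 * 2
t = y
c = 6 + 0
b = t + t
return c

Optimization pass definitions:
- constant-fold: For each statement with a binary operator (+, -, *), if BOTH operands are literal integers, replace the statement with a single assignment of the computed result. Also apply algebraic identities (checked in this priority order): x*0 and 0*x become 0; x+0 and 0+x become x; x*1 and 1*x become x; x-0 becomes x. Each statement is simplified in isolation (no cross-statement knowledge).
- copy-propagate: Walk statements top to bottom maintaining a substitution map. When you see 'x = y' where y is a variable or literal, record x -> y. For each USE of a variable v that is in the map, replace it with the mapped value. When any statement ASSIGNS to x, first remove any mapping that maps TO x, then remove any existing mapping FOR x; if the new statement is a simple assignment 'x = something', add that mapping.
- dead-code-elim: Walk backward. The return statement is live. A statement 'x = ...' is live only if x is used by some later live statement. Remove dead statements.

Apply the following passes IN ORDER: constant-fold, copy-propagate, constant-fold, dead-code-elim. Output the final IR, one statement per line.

Initial IR:
  y = 3
  a = 5 * 2
  t = y
  c = 6 + 0
  b = t + t
  return c
After constant-fold (6 stmts):
  y = 3
  a = 10
  t = y
  c = 6
  b = t + t
  return c
After copy-propagate (6 stmts):
  y = 3
  a = 10
  t = 3
  c = 6
  b = 3 + 3
  return 6
After constant-fold (6 stmts):
  y = 3
  a = 10
  t = 3
  c = 6
  b = 6
  return 6
After dead-code-elim (1 stmts):
  return 6

Answer: return 6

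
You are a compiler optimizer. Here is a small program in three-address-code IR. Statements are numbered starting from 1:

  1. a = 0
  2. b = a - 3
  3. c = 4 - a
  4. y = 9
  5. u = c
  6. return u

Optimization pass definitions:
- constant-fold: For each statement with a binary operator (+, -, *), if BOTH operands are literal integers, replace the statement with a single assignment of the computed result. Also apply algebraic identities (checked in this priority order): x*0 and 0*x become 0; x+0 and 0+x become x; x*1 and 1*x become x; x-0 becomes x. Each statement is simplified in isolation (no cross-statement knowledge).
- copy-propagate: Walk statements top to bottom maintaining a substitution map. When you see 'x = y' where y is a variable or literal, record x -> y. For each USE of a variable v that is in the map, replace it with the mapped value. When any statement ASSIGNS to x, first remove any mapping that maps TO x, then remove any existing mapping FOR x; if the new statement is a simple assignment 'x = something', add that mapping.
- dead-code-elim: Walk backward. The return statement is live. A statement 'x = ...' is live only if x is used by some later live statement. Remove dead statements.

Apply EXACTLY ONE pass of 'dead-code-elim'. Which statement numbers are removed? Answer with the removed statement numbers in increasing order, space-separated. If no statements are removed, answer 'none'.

Answer: 2 4

Derivation:
Backward liveness scan:
Stmt 1 'a = 0': KEEP (a is live); live-in = []
Stmt 2 'b = a - 3': DEAD (b not in live set ['a'])
Stmt 3 'c = 4 - a': KEEP (c is live); live-in = ['a']
Stmt 4 'y = 9': DEAD (y not in live set ['c'])
Stmt 5 'u = c': KEEP (u is live); live-in = ['c']
Stmt 6 'return u': KEEP (return); live-in = ['u']
Removed statement numbers: [2, 4]
Surviving IR:
  a = 0
  c = 4 - a
  u = c
  return u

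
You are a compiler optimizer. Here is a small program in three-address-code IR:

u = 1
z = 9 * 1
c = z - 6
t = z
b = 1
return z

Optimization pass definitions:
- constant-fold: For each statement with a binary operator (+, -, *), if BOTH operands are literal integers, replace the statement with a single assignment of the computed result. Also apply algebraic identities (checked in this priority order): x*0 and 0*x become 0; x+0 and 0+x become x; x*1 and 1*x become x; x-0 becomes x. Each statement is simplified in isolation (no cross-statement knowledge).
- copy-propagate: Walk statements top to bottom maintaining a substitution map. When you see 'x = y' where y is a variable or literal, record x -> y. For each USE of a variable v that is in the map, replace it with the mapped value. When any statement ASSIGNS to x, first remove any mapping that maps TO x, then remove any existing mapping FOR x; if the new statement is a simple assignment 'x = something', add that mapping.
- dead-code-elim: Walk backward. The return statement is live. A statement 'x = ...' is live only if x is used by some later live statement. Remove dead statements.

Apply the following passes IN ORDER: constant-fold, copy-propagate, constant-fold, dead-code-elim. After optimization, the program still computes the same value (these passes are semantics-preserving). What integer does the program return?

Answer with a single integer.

Initial IR:
  u = 1
  z = 9 * 1
  c = z - 6
  t = z
  b = 1
  return z
After constant-fold (6 stmts):
  u = 1
  z = 9
  c = z - 6
  t = z
  b = 1
  return z
After copy-propagate (6 stmts):
  u = 1
  z = 9
  c = 9 - 6
  t = 9
  b = 1
  return 9
After constant-fold (6 stmts):
  u = 1
  z = 9
  c = 3
  t = 9
  b = 1
  return 9
After dead-code-elim (1 stmts):
  return 9
Evaluate:
  u = 1  =>  u = 1
  z = 9 * 1  =>  z = 9
  c = z - 6  =>  c = 3
  t = z  =>  t = 9
  b = 1  =>  b = 1
  return z = 9

Answer: 9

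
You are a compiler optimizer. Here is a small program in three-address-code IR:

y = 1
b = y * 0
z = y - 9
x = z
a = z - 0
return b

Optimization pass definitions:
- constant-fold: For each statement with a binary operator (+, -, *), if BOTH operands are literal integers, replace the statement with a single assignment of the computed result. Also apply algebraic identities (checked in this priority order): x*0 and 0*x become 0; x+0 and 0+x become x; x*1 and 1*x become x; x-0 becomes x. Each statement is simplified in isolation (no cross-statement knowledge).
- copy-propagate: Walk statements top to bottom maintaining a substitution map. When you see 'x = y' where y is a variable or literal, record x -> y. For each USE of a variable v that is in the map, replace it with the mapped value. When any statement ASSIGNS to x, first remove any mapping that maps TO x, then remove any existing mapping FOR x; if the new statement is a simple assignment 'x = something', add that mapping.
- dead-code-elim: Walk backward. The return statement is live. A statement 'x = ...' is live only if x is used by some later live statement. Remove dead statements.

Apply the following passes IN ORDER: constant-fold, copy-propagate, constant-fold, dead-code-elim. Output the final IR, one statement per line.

Initial IR:
  y = 1
  b = y * 0
  z = y - 9
  x = z
  a = z - 0
  return b
After constant-fold (6 stmts):
  y = 1
  b = 0
  z = y - 9
  x = z
  a = z
  return b
After copy-propagate (6 stmts):
  y = 1
  b = 0
  z = 1 - 9
  x = z
  a = z
  return 0
After constant-fold (6 stmts):
  y = 1
  b = 0
  z = -8
  x = z
  a = z
  return 0
After dead-code-elim (1 stmts):
  return 0

Answer: return 0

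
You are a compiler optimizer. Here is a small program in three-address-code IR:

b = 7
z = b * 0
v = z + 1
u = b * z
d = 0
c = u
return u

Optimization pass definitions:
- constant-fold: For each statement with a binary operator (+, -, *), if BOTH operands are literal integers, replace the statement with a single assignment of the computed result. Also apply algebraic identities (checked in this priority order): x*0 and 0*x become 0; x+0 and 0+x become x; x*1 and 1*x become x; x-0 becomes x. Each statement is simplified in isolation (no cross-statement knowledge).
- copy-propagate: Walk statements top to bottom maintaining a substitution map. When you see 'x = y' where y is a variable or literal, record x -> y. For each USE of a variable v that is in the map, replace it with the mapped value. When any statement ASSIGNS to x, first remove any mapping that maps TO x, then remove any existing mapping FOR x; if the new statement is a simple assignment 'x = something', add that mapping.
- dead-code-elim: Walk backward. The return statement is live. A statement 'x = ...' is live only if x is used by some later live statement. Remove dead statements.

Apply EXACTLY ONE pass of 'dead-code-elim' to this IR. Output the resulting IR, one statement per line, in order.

Answer: b = 7
z = b * 0
u = b * z
return u

Derivation:
Applying dead-code-elim statement-by-statement:
  [7] return u  -> KEEP (return); live=['u']
  [6] c = u  -> DEAD (c not live)
  [5] d = 0  -> DEAD (d not live)
  [4] u = b * z  -> KEEP; live=['b', 'z']
  [3] v = z + 1  -> DEAD (v not live)
  [2] z = b * 0  -> KEEP; live=['b']
  [1] b = 7  -> KEEP; live=[]
Result (4 stmts):
  b = 7
  z = b * 0
  u = b * z
  return u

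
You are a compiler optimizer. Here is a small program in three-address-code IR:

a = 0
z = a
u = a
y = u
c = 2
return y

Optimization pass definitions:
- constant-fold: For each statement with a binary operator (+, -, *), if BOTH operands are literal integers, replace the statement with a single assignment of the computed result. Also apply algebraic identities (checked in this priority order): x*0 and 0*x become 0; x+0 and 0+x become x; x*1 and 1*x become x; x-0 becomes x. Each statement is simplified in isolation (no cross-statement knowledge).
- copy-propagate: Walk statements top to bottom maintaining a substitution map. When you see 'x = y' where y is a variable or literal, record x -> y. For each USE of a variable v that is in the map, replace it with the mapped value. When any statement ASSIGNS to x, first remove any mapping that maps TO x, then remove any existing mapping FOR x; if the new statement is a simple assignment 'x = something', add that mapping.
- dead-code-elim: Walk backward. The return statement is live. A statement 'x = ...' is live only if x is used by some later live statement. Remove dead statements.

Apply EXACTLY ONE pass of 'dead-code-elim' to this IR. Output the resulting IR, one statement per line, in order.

Answer: a = 0
u = a
y = u
return y

Derivation:
Applying dead-code-elim statement-by-statement:
  [6] return y  -> KEEP (return); live=['y']
  [5] c = 2  -> DEAD (c not live)
  [4] y = u  -> KEEP; live=['u']
  [3] u = a  -> KEEP; live=['a']
  [2] z = a  -> DEAD (z not live)
  [1] a = 0  -> KEEP; live=[]
Result (4 stmts):
  a = 0
  u = a
  y = u
  return y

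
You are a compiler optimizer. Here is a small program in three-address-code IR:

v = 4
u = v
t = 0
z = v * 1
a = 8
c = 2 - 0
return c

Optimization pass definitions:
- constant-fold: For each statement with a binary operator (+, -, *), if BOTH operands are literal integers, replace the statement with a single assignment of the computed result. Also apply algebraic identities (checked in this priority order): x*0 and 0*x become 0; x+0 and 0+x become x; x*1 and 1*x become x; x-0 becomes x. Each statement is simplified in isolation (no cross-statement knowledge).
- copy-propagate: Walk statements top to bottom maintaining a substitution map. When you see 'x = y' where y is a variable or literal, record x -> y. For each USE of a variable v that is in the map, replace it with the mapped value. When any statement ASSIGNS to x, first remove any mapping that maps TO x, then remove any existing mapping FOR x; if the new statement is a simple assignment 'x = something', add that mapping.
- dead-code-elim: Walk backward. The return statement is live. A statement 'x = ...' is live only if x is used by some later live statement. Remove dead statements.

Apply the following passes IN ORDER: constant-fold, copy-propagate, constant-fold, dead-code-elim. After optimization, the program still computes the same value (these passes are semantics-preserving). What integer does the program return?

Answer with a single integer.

Initial IR:
  v = 4
  u = v
  t = 0
  z = v * 1
  a = 8
  c = 2 - 0
  return c
After constant-fold (7 stmts):
  v = 4
  u = v
  t = 0
  z = v
  a = 8
  c = 2
  return c
After copy-propagate (7 stmts):
  v = 4
  u = 4
  t = 0
  z = 4
  a = 8
  c = 2
  return 2
After constant-fold (7 stmts):
  v = 4
  u = 4
  t = 0
  z = 4
  a = 8
  c = 2
  return 2
After dead-code-elim (1 stmts):
  return 2
Evaluate:
  v = 4  =>  v = 4
  u = v  =>  u = 4
  t = 0  =>  t = 0
  z = v * 1  =>  z = 4
  a = 8  =>  a = 8
  c = 2 - 0  =>  c = 2
  return c = 2

Answer: 2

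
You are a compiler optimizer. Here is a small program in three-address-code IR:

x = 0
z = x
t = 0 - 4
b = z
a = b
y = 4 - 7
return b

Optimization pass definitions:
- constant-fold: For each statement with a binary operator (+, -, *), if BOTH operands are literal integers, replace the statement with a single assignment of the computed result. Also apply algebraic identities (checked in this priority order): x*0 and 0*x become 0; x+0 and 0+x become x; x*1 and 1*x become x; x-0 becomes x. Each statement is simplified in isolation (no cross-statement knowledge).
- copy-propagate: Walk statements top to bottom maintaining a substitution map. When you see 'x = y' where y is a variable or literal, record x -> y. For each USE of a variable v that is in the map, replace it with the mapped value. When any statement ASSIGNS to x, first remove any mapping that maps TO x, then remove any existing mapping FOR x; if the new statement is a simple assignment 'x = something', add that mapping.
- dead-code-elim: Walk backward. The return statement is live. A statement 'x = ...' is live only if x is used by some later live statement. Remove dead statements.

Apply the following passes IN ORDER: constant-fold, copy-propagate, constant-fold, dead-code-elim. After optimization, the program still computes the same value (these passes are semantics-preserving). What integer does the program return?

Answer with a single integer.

Answer: 0

Derivation:
Initial IR:
  x = 0
  z = x
  t = 0 - 4
  b = z
  a = b
  y = 4 - 7
  return b
After constant-fold (7 stmts):
  x = 0
  z = x
  t = -4
  b = z
  a = b
  y = -3
  return b
After copy-propagate (7 stmts):
  x = 0
  z = 0
  t = -4
  b = 0
  a = 0
  y = -3
  return 0
After constant-fold (7 stmts):
  x = 0
  z = 0
  t = -4
  b = 0
  a = 0
  y = -3
  return 0
After dead-code-elim (1 stmts):
  return 0
Evaluate:
  x = 0  =>  x = 0
  z = x  =>  z = 0
  t = 0 - 4  =>  t = -4
  b = z  =>  b = 0
  a = b  =>  a = 0
  y = 4 - 7  =>  y = -3
  return b = 0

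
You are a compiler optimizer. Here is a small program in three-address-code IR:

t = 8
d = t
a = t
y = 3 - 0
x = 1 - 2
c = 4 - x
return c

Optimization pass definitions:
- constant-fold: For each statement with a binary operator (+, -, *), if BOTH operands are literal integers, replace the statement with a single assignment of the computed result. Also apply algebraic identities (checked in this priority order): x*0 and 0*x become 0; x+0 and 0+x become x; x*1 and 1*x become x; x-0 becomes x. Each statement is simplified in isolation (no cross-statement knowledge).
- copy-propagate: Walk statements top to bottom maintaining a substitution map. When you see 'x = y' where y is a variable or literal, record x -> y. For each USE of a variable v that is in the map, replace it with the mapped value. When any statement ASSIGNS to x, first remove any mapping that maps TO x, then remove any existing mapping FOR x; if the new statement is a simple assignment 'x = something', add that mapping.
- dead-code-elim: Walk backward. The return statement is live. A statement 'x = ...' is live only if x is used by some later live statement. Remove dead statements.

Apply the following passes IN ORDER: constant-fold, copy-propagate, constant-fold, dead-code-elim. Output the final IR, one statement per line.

Answer: c = 5
return c

Derivation:
Initial IR:
  t = 8
  d = t
  a = t
  y = 3 - 0
  x = 1 - 2
  c = 4 - x
  return c
After constant-fold (7 stmts):
  t = 8
  d = t
  a = t
  y = 3
  x = -1
  c = 4 - x
  return c
After copy-propagate (7 stmts):
  t = 8
  d = 8
  a = 8
  y = 3
  x = -1
  c = 4 - -1
  return c
After constant-fold (7 stmts):
  t = 8
  d = 8
  a = 8
  y = 3
  x = -1
  c = 5
  return c
After dead-code-elim (2 stmts):
  c = 5
  return c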